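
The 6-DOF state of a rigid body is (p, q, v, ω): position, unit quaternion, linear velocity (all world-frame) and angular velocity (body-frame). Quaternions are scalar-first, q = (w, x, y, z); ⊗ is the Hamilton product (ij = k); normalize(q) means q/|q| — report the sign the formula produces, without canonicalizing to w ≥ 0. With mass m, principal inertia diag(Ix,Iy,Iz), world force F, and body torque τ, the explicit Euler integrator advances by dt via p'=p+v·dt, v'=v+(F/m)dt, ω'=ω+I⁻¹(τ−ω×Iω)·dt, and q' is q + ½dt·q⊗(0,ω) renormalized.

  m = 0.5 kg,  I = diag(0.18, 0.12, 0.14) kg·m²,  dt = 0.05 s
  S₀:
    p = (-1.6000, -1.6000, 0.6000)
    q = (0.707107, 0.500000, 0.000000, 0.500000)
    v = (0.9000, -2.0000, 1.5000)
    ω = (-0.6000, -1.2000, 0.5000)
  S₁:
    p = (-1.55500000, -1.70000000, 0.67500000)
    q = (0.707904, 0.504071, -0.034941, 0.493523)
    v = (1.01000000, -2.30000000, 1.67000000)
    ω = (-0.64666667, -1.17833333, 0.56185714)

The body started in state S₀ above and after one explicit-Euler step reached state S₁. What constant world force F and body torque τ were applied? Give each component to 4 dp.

Δω = ω₁−ω₀ = (-0.04666667, 0.02166667, 0.06185714)
gyro term ω₀×Iω₀ = (-0.0120, -0.0120, -0.0432)
τ = I·(Δω/dt) + ω₀×(Iω₀) = (-0.1800, 0.0400, 0.1300)
v₁ − v₀ = (0.11000000, -0.30000000, 0.17000000)
m·(v₁−v₀)/dt = (1.1000, -3.0000, 1.7000)

F = (1.1000, -3.0000, 1.7000)
τ = (-0.1800, 0.0400, 0.1300)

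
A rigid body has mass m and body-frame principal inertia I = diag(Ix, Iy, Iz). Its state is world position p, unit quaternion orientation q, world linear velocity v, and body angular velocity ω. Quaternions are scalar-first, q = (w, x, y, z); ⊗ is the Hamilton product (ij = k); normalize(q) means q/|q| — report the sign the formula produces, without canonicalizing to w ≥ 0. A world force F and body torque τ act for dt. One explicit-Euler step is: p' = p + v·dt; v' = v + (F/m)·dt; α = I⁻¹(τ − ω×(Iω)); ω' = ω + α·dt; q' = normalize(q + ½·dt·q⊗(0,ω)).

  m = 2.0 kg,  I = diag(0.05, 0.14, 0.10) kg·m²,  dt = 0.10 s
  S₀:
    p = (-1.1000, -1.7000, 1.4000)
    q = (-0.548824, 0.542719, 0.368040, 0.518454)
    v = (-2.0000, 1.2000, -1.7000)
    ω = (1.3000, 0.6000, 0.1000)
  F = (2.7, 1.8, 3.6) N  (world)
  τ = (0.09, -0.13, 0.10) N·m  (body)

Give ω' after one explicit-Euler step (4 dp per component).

(τ − ω×Iω)/I = (1.8480, -0.8821, 0.2980)
new body rate ω' = (1.4848, 0.5118, 0.1298)

ω' = (1.4848, 0.5118, 0.1298)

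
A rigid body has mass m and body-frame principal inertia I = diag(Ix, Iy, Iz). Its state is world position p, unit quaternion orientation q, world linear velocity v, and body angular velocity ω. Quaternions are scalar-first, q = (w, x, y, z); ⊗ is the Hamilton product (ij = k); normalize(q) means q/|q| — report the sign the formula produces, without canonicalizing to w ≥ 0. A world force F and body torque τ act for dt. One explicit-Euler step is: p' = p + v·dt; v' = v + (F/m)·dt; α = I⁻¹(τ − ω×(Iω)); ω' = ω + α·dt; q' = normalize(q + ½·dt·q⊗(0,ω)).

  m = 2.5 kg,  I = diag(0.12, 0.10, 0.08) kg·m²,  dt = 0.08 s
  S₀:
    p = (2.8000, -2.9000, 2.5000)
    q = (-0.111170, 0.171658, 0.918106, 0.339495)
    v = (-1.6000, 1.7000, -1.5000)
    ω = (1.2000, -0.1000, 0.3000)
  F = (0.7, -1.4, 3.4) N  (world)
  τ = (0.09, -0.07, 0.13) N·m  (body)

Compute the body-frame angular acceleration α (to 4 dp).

precession coupling ω×(Iω) = (0.0006, 0.0144, 0.0024)
(τ − ω×Iω)/I = (0.7450, -0.8440, 1.5950)

α = (0.7450, -0.8440, 1.5950)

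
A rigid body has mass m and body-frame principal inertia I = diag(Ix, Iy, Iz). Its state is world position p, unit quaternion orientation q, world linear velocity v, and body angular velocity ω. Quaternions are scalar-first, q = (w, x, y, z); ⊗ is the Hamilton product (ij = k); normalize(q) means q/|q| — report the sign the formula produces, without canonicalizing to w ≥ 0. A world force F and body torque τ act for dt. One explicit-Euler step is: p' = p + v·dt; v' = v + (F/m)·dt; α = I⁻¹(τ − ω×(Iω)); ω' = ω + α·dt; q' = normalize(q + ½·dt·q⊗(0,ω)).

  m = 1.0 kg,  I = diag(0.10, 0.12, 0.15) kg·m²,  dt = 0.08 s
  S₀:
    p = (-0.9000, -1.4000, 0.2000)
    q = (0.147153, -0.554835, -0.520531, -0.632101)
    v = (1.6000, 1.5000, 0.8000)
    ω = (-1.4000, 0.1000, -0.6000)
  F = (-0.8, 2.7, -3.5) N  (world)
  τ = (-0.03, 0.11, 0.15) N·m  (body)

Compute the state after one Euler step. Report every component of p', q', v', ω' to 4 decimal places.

p' = (-0.7720, -1.2800, 0.2640)
q' = (0.1028, -0.5470, -0.4969, -0.6658)
v' = (1.5360, 1.7160, 0.5200)
ω' = (-1.4226, 0.2013, -0.5185)

new position p' = (-0.7720, -1.2800, 0.2640)
v + (F/m)dt = (1.5360, 1.7160, 0.5200)
α = I⁻¹(τ − ω×Iω) = (-0.2820, 1.2667, 1.0187)
new body rate ω' = (-1.4226, 0.2013, -0.5185)
q⊗(0,ω) = (-1.1039765, 0.1695145, 0.5667557, -0.8725187)
q + ½dt·q⊗(0,ω), renormalized = (0.1028, -0.5470, -0.4969, -0.6658)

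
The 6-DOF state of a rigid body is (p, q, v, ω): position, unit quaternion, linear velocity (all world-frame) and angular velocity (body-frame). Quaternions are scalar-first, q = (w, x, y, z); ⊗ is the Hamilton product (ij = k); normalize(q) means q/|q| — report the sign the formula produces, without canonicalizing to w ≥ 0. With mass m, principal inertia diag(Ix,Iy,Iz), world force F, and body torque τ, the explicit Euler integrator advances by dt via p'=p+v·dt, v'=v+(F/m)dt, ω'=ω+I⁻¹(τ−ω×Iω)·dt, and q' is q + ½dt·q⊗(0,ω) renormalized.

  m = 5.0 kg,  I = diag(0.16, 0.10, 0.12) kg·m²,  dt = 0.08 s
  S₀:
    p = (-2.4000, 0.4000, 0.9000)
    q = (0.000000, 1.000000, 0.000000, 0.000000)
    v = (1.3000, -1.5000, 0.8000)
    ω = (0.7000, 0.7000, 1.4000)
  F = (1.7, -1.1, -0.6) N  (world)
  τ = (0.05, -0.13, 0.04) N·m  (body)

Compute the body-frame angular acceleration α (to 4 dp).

ω×(Iω) gyroscopic = (0.0196, 0.0392, -0.0294)
(τ − ω×Iω)/I = (0.1900, -1.6920, 0.5783)

α = (0.1900, -1.6920, 0.5783)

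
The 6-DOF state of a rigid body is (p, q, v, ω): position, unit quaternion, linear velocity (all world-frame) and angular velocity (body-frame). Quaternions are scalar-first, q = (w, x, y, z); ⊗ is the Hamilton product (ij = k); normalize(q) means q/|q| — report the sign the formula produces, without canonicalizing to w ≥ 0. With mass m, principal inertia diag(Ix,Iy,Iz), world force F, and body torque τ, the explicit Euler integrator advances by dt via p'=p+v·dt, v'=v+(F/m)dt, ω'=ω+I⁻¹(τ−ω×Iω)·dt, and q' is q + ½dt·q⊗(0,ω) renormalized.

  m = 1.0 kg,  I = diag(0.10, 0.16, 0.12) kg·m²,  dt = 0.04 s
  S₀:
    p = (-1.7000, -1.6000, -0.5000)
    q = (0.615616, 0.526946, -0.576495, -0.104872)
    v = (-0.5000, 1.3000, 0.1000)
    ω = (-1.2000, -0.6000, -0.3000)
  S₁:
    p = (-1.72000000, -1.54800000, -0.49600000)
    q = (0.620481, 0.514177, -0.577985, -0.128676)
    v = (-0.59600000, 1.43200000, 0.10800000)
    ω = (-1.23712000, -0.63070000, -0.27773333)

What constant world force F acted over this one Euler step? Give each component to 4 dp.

velocity change Δv = (-0.09600000, 0.13200000, 0.00800000)
applied force F = (-2.4000, 3.3000, 0.2000)

F = (-2.4000, 3.3000, 0.2000)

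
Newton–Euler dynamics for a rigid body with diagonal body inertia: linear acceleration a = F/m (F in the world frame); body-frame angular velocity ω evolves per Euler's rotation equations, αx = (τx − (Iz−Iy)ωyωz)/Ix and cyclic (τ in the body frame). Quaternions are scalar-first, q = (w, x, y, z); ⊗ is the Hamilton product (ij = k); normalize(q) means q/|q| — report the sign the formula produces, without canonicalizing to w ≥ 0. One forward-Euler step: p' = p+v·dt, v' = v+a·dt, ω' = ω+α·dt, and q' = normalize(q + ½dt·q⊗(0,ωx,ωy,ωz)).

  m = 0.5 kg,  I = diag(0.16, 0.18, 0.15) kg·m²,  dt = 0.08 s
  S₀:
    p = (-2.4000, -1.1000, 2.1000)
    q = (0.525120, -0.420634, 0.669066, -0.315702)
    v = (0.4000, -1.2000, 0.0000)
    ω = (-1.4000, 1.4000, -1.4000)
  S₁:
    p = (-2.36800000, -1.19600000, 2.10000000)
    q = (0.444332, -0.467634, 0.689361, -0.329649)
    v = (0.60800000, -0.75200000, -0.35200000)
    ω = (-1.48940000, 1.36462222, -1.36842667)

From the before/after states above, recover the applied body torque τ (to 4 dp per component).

rate change Δω = (-0.08940000, -0.03537778, 0.03157333)
I·α + gyro = (-0.1200, -0.0600, 0.0200)

τ = (-0.1200, -0.0600, 0.0200)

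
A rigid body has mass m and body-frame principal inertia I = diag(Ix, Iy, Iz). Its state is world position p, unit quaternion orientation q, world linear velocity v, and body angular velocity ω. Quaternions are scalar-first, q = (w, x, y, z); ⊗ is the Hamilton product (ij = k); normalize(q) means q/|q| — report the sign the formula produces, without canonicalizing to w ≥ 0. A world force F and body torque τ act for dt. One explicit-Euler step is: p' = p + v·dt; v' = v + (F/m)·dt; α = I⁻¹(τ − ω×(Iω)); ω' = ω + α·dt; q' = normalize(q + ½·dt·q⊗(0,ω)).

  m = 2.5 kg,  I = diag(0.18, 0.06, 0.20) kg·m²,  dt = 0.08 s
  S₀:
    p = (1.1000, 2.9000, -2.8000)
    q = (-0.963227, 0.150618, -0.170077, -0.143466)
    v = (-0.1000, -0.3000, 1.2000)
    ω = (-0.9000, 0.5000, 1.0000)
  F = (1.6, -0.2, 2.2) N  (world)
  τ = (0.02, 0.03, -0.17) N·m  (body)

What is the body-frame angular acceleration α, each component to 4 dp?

precession coupling ω×(Iω) = (0.0700, 0.0180, 0.0540)
angular accel α = (-0.2778, 0.2000, -1.1200)

α = (-0.2778, 0.2000, -1.1200)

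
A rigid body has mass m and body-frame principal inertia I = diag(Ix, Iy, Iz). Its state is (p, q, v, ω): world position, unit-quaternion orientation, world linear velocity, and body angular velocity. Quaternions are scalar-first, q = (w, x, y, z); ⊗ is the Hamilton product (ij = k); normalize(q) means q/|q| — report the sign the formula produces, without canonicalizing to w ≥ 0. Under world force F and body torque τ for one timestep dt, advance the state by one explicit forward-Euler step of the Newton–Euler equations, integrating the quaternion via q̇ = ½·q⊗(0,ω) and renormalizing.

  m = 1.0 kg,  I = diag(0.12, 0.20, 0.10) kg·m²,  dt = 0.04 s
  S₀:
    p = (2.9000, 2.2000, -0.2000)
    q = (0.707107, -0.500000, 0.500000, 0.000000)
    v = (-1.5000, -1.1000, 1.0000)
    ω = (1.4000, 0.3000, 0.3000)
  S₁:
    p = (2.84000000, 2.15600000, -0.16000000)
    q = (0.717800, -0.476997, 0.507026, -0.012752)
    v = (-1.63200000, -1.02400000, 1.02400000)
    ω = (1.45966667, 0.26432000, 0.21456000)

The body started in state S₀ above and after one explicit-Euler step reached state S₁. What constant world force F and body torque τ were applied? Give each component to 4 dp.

F = (-3.3000, 1.9000, 0.6000)
τ = (0.1700, -0.1700, -0.1800)

velocity change Δv = (-0.13200000, 0.07600000, 0.02400000)
F = m·Δv/dt = (-3.3000, 1.9000, 0.6000)
ω₁ − ω₀ = (0.05966667, -0.03568000, -0.08544000)
τ = I·(Δω/dt) + ω₀×(Iω₀) = (0.1700, -0.1700, -0.1800)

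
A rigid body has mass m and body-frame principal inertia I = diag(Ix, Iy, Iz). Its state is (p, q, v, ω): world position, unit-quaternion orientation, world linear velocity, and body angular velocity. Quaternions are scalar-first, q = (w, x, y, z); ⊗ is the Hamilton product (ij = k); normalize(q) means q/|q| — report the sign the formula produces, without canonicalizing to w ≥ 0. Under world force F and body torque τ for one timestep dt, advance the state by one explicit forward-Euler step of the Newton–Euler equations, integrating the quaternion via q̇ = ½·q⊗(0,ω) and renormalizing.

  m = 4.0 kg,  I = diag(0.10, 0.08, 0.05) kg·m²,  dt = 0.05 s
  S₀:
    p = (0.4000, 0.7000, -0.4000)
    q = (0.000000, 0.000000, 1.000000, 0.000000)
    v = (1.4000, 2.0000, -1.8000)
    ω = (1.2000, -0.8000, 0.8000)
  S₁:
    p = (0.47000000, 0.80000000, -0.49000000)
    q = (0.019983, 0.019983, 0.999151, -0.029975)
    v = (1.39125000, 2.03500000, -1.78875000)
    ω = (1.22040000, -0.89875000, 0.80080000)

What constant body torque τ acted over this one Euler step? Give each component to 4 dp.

τ = (0.0600, -0.1100, 0.0200)

ω₁ − ω₀ = (0.02040000, -0.09875000, 0.00080000)
gyro term ω₀×Iω₀ = (0.0192, 0.0480, 0.0192)
τ = I·(Δω/dt) + ω₀×(Iω₀) = (0.0600, -0.1100, 0.0200)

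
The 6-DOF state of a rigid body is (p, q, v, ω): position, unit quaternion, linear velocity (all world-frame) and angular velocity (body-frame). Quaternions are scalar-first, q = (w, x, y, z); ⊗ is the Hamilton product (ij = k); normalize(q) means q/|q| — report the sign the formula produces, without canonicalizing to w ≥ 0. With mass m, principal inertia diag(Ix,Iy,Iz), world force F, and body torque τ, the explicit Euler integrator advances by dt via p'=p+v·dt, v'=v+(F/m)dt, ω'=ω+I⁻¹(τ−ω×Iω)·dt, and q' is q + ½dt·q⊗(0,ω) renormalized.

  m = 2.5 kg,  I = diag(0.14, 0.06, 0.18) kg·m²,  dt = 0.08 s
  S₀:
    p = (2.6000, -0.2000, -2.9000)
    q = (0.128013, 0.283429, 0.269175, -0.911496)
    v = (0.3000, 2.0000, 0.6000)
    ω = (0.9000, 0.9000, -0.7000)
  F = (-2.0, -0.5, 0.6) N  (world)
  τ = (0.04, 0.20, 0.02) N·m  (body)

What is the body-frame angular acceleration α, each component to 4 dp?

α = (0.8257, 2.9133, 0.4711)

gyro term ω×Iω = (-0.0756, 0.0252, -0.0648)
angular accel α = (0.8257, 2.9133, 0.4711)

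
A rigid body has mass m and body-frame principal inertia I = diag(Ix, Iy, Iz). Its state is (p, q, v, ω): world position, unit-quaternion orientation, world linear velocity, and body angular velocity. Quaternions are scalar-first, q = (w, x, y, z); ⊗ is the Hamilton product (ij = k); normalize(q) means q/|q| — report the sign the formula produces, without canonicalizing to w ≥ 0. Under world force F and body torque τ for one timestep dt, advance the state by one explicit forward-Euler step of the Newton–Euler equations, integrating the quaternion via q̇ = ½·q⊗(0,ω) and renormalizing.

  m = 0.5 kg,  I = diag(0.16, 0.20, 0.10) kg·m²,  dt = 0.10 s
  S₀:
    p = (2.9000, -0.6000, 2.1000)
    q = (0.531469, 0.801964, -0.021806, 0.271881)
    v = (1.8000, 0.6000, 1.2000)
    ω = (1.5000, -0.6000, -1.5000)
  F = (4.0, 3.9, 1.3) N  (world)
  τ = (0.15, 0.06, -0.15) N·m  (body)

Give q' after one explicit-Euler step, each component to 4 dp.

q' = (0.4881, 0.8465, 0.0425, 0.2083)

Hamilton product q⊗(0,ω) = (-0.8082081, 0.9930411, 1.2918861, -1.2456729)
updated quaternion q' = (0.4881, 0.8465, 0.0425, 0.2083)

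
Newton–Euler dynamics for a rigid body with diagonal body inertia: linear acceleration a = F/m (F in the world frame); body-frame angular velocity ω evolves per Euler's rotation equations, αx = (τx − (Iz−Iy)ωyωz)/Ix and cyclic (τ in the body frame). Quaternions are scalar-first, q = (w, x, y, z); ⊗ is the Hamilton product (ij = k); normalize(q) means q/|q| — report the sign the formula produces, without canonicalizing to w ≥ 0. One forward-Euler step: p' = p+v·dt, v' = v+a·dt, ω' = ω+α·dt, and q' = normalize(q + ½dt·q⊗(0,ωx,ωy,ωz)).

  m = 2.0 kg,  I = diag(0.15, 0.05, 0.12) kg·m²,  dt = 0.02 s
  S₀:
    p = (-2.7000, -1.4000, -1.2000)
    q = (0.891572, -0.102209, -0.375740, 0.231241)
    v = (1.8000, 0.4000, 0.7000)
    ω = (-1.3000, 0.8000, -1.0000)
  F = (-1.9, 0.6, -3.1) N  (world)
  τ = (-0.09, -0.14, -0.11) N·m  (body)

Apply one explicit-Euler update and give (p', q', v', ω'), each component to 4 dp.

p' = (-2.6640, -1.3920, -1.1860)
q' = (0.8954, -0.1119, -0.3726, 0.2166)
v' = (1.7810, 0.4060, 0.6690)
ω' = (-1.3045, 0.7284, -1.0357)

p + v·dt = (-2.6640, -1.3920, -1.1860)
v + (F/m)dt = (1.7810, 0.4060, 0.6690)
ω×(Iω) gyroscopic = (-0.0560, 0.0390, 0.1040)
(τ − ω×Iω)/I = (-0.2267, -3.5800, -1.7833)
ω + α·dt = (-1.3045, 0.7284, -1.0357)
q⊗(0,ω) = (0.3989613, -0.9682964, 0.3104353, -1.4618012)
q' = normalize(q + ½dt·q⊗(0,ω)) = (0.8954, -0.1119, -0.3726, 0.2166)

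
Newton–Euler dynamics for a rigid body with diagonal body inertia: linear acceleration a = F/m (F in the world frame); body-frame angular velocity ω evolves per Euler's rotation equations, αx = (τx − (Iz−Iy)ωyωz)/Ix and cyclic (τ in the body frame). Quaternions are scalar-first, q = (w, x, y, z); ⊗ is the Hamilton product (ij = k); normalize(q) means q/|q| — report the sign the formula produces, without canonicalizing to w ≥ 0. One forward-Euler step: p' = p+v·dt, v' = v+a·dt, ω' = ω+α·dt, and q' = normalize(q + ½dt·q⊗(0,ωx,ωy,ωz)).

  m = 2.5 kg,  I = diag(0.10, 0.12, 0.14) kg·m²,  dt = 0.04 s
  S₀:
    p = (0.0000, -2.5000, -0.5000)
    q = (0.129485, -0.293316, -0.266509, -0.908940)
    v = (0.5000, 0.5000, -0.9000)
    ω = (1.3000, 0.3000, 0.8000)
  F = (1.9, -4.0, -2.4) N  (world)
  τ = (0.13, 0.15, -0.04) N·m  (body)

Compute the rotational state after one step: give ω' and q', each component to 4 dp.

precession coupling ω×(Iω) = (0.0048, -0.0416, 0.0078)
angular accel α = (1.2520, 1.5967, -0.3414)
ω + α·dt = (1.3501, 0.3639, 0.7863)
Hamilton product q⊗(0,ω) = (1.1884155, 0.2278053, -0.9081237, 0.3620549)
q + ½dt·q⊗(0,ω), renormalized = (0.1532, -0.2886, -0.2845, -0.9013)

ω' = (1.3501, 0.3639, 0.7863)
q' = (0.1532, -0.2886, -0.2845, -0.9013)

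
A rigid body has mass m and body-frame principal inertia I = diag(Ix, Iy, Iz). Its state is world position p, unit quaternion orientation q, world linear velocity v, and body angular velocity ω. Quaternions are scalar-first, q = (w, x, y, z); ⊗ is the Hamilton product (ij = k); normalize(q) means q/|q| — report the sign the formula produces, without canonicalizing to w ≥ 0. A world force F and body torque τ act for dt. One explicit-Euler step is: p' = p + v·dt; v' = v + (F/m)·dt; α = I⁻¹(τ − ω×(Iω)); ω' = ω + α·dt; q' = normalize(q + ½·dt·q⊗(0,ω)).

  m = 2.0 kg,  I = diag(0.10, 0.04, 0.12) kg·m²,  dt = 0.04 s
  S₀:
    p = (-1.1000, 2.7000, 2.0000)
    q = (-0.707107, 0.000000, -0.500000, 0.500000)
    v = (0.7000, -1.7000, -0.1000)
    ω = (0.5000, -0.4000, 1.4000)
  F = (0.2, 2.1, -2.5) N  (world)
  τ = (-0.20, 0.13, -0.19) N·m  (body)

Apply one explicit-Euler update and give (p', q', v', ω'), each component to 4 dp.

p' = (-1.0720, 2.6320, 1.9960)
q' = (-0.7248, -0.0171, -0.4891, 0.4850)
v' = (0.7040, -1.6580, -0.1500)
ω' = (0.4379, -0.2560, 1.3327)

p + v·dt = (-1.0720, 2.6320, 1.9960)
new velocity v' = (0.7040, -1.6580, -0.1500)
α = I⁻¹(τ − ω×Iω) = (-1.5520, 3.6000, -1.6833)
ω' = ω + α·dt = (0.4379, -0.2560, 1.3327)
2q̇ = q⊗(0,ω) = (-0.9000000, -0.8535535, 0.5328428, -0.7399498)
q + ½dt·q⊗(0,ω), renormalized = (-0.7248, -0.0171, -0.4891, 0.4850)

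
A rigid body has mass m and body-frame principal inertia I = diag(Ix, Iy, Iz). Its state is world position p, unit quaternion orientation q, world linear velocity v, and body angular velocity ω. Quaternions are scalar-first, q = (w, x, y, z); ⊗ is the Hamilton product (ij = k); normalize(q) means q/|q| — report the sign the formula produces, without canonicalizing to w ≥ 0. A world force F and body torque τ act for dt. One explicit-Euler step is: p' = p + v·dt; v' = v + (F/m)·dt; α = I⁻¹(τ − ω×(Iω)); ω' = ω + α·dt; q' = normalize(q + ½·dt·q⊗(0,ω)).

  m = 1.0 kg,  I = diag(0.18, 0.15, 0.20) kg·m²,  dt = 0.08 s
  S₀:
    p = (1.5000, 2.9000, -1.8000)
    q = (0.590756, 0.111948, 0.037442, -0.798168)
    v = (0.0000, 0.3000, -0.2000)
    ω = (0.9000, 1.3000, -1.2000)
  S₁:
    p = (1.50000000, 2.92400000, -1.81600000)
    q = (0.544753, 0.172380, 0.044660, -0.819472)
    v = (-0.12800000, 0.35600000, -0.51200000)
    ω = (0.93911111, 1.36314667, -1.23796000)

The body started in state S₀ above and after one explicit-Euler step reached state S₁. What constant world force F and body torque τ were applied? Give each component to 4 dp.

F = (-1.6000, 0.7000, -3.9000)
τ = (0.0100, 0.1400, -0.1300)

rate change Δω = (0.03911111, 0.06314667, -0.03796000)
ω₀×(Iω₀) = (-0.0780, 0.0216, -0.0351)
τ = I·(Δω/dt) + ω₀×(Iω₀) = (0.0100, 0.1400, -0.1300)
velocity change Δv = (-0.12800000, 0.05600000, -0.31200000)
applied force F = (-1.6000, 0.7000, -3.9000)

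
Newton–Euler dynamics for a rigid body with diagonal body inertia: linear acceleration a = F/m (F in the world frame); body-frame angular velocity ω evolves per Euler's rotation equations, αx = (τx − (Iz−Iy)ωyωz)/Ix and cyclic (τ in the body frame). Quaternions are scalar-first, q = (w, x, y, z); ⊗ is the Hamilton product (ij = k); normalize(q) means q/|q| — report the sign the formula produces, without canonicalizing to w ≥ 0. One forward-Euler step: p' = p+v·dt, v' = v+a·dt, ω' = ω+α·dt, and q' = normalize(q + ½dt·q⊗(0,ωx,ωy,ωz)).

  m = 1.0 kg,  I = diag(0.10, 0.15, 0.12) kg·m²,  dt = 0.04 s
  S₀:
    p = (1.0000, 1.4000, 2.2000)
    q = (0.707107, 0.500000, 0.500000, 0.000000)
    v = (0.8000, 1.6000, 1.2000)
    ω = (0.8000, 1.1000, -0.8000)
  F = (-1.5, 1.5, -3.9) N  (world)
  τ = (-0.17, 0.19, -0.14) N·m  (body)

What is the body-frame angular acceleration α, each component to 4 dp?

α = (-1.9640, 1.1813, -1.5333)

ω×(Iω) gyroscopic = (0.0264, 0.0128, 0.0440)
α = I⁻¹(τ − ω×Iω) = (-1.9640, 1.1813, -1.5333)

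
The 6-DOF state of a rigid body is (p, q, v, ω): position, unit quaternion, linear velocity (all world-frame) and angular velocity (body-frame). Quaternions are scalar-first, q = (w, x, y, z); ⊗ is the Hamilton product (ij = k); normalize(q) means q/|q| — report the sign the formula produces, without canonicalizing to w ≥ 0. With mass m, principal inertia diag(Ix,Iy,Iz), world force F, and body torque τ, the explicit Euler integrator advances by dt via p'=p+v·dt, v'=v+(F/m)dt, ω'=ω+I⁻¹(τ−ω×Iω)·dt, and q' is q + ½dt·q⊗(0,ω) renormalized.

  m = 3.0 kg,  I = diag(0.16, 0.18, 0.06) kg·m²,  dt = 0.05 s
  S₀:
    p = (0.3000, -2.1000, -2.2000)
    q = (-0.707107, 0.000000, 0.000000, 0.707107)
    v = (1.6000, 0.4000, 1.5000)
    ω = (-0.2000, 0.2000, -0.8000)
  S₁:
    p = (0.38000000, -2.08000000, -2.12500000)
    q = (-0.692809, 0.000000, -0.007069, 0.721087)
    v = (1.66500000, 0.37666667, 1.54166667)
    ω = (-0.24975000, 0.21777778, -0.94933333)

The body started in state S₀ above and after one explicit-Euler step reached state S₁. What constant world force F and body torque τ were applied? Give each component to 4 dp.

F = (3.9000, -1.4000, 2.5000)
τ = (-0.1400, 0.0800, -0.1800)

Δω = ω₁−ω₀ = (-0.04975000, 0.01777778, -0.14933333)
τ = I·(Δω/dt) + ω₀×(Iω₀) = (-0.1400, 0.0800, -0.1800)
Δv = v₁−v₀ = (0.06500000, -0.02333333, 0.04166667)
applied force F = (3.9000, -1.4000, 2.5000)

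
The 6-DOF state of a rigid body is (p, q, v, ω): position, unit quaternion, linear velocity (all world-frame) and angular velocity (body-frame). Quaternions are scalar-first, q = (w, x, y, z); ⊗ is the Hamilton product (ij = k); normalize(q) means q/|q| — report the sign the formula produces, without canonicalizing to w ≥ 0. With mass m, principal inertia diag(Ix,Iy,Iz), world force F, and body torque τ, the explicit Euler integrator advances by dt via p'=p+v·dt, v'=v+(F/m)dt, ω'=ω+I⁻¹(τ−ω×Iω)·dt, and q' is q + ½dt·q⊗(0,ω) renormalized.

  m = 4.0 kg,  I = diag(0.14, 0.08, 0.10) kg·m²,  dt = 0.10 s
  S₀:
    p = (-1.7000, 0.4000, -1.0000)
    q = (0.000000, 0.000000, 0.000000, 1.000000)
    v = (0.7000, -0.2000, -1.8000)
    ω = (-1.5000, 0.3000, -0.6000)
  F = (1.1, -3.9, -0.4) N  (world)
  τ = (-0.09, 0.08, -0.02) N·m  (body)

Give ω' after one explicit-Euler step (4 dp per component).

ω' = (-1.5617, 0.3550, -0.6470)

gyro term ω×Iω = (-0.0036, 0.0360, 0.0270)
angular accel α = (-0.6171, 0.5500, -0.4700)
ω + α·dt = (-1.5617, 0.3550, -0.6470)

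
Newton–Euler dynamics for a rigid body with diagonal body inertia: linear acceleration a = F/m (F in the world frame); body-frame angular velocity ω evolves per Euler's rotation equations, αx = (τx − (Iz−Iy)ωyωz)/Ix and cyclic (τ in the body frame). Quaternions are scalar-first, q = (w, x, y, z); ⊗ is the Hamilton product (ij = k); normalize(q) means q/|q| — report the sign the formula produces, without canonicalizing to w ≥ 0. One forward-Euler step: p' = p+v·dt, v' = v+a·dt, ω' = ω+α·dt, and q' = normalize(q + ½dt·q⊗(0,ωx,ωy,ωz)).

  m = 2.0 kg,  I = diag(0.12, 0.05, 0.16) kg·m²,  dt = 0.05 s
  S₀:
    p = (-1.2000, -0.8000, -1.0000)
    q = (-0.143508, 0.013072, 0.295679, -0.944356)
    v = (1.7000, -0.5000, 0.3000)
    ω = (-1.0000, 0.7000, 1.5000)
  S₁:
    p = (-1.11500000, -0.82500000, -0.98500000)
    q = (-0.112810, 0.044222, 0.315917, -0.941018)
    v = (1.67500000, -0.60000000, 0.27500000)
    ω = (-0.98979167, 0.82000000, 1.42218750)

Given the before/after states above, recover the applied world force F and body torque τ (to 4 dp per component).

F = (-1.0000, -4.0000, -1.0000)
τ = (0.1400, 0.1800, -0.2000)

velocity change Δv = (-0.02500000, -0.10000000, -0.02500000)
applied force F = (-1.0000, -4.0000, -1.0000)
rate change Δω = (0.01020833, 0.12000000, -0.07781250)
gyro term ω₀×Iω₀ = (0.1155, 0.0600, 0.0490)
applied torque τ = (0.1400, 0.1800, -0.2000)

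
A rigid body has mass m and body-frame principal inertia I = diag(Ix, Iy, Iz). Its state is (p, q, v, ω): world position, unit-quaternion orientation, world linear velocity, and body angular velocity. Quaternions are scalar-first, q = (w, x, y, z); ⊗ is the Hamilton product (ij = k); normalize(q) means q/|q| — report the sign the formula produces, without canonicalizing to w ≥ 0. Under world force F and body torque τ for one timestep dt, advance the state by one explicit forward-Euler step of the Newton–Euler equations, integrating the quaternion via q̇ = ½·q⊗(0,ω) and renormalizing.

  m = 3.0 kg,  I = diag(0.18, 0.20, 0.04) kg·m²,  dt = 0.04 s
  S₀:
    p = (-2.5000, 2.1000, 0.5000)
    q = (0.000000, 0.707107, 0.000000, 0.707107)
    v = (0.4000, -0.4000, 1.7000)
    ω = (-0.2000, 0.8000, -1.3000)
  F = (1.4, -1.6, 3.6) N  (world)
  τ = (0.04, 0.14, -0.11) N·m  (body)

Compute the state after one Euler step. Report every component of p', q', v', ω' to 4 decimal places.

p' = (-2.4840, 2.0840, 0.5680)
q' = (0.0212, 0.6955, 0.0155, 0.7181)
v' = (0.4187, -0.4213, 1.7480)
ω' = (-0.2281, 0.8207, -1.4068)

a = (0.4667, -0.5333, 1.2000)
p + v·dt = (-2.4840, 2.0840, 0.5680)
v + (F/m)dt = (0.4187, -0.4213, 1.7480)
ω×(Iω) gyroscopic = (0.1664, 0.0364, -0.0032)
α = I⁻¹(τ − ω×Iω) = (-0.7022, 0.5180, -2.6700)
ω + α·dt = (-0.2281, 0.8207, -1.4068)
q⊗(0,ω) = (1.0606605, -0.5656856, 0.7778177, 0.5656856)
updated quaternion q' = (0.0212, 0.6955, 0.0155, 0.7181)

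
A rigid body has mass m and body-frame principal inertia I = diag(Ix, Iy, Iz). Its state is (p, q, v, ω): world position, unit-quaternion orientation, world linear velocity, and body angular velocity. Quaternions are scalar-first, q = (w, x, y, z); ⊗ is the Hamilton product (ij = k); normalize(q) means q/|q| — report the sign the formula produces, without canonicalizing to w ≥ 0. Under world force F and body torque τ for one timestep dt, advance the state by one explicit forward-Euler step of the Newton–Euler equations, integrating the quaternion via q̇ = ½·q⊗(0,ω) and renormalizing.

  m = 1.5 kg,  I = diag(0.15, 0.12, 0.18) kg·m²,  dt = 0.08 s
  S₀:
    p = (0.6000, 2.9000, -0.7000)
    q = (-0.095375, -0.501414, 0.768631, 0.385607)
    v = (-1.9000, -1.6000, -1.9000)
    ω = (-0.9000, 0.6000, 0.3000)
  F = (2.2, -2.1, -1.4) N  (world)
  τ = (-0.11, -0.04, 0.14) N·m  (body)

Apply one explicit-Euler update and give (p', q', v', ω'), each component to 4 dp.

p' = (0.4480, 2.7720, -0.8520)
q' = (-0.1364, -0.4975, 0.7577, 0.3997)
v' = (-1.7827, -1.7120, -1.9747)
ω' = (-0.9644, 0.5679, 0.3550)

gyro term ω×Iω = (0.0108, 0.0081, 0.0162)
angular accel α = (-0.8053, -0.4008, 0.6878)
new body rate ω' = (-0.9644, 0.5679, 0.3550)
2q̇ = q⊗(0,ω) = (-1.0281333, 0.0850626, -0.2538471, 0.3623070)
q + ½dt·q⊗(0,ω), renormalized = (-0.1364, -0.4975, 0.7577, 0.3997)
p' = p + v·dt = (0.4480, 2.7720, -0.8520)
new velocity v' = (-1.7827, -1.7120, -1.9747)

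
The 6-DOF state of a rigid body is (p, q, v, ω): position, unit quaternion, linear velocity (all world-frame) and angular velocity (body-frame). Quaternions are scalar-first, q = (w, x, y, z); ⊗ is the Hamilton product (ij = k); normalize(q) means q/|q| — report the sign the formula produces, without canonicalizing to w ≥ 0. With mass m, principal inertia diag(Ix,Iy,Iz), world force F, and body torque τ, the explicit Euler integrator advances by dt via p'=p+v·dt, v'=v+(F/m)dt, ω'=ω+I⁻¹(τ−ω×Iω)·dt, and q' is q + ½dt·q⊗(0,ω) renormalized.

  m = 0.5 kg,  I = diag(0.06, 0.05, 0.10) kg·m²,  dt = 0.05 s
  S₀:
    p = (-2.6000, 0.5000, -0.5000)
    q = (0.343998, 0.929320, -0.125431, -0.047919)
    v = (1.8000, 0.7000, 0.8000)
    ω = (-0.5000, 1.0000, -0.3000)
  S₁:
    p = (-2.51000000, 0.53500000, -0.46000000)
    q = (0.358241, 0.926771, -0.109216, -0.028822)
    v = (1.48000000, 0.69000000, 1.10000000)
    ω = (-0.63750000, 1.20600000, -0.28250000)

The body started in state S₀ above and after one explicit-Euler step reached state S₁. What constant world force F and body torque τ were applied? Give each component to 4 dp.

F = (-3.2000, -0.1000, 3.0000)
τ = (-0.1800, 0.2000, 0.0400)

velocity change Δv = (-0.32000000, -0.01000000, 0.30000000)
F = m·Δv/dt = (-3.2000, -0.1000, 3.0000)
ω₁ − ω₀ = (-0.13750000, 0.20600000, 0.01750000)
ω₀×(Iω₀) = (-0.0150, -0.0060, 0.0050)
τ = I·(Δω/dt) + ω₀×(Iω₀) = (-0.1800, 0.2000, 0.0400)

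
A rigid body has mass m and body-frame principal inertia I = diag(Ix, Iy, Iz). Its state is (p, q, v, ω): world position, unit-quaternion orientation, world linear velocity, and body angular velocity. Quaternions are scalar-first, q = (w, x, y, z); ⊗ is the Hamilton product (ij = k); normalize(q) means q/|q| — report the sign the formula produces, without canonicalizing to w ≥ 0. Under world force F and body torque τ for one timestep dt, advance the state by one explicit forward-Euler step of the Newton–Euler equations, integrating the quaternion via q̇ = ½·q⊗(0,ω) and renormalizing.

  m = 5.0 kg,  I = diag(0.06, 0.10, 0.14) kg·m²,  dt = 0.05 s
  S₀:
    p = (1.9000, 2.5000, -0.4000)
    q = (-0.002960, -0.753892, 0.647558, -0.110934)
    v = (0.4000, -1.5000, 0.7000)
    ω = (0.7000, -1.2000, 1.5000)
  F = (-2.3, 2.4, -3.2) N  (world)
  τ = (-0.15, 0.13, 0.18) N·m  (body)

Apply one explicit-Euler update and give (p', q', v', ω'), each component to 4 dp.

p' = (1.9200, 2.4250, -0.3650)
q' = (0.0338, -0.7320, 0.6731, -0.0996)
v' = (0.3770, -1.4760, 0.6680)
ω' = (0.6350, -1.0930, 1.5763)

α = I⁻¹(τ − ω×Iω) = (-1.3000, 2.1400, 1.5257)
new body rate ω' = (0.6350, -1.0930, 1.5763)
q⊗(0,ω) = (1.4711950, 0.8361442, 1.0567362, 0.4469398)
updated quaternion q' = (0.0338, -0.7320, 0.6731, -0.0996)
a = F/m = (-0.4600, 0.4800, -0.6400)
p + v·dt = (1.9200, 2.4250, -0.3650)
v' = v + a·dt = (0.3770, -1.4760, 0.6680)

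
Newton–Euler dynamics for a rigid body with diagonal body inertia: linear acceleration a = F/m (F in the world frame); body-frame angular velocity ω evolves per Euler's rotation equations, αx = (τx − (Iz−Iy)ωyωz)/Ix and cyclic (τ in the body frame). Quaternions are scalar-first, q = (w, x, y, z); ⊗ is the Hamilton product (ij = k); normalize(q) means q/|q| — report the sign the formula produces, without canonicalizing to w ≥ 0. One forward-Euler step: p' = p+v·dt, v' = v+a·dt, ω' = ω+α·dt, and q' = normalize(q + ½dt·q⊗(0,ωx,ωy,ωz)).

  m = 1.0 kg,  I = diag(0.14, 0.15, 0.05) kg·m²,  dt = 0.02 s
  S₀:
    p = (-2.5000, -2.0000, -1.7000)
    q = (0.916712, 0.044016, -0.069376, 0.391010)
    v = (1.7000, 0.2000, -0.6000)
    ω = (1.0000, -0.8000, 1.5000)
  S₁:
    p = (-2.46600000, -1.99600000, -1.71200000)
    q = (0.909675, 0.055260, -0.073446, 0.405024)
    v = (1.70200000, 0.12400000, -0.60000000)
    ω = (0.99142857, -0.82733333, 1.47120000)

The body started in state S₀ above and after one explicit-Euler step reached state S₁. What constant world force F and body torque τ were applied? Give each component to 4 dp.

F = (0.1000, -3.8000, 0.0000)
τ = (0.0600, -0.0700, -0.0800)

v₁ − v₀ = (0.00200000, -0.07600000, 0.00000000)
m·(v₁−v₀)/dt = (0.1000, -3.8000, 0.0000)
ω₁ − ω₀ = (-0.00857143, -0.02733333, -0.02880000)
precession coupling = (0.1200, 0.1350, -0.0080)
τ = I·(Δω/dt) + ω₀×(Iω₀) = (0.0600, -0.0700, -0.0800)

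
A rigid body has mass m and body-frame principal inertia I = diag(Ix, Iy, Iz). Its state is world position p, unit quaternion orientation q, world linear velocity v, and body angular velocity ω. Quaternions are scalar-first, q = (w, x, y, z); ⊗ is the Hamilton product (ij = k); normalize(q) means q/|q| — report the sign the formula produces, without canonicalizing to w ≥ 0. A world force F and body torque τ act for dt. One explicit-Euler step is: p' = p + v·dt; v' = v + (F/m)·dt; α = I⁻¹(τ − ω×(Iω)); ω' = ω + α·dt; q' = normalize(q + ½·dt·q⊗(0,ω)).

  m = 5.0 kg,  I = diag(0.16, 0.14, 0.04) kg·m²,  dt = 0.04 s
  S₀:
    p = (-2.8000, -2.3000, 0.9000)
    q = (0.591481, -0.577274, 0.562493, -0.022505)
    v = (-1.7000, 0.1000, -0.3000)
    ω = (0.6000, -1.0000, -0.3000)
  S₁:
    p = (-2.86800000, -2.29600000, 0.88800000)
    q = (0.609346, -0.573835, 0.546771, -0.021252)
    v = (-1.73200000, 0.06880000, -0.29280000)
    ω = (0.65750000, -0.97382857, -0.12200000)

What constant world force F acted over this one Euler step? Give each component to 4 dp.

F = (-4.0000, -3.9000, 0.9000)

v₁ − v₀ = (-0.03200000, -0.03120000, 0.00720000)
m·(v₁−v₀)/dt = (-4.0000, -3.9000, 0.9000)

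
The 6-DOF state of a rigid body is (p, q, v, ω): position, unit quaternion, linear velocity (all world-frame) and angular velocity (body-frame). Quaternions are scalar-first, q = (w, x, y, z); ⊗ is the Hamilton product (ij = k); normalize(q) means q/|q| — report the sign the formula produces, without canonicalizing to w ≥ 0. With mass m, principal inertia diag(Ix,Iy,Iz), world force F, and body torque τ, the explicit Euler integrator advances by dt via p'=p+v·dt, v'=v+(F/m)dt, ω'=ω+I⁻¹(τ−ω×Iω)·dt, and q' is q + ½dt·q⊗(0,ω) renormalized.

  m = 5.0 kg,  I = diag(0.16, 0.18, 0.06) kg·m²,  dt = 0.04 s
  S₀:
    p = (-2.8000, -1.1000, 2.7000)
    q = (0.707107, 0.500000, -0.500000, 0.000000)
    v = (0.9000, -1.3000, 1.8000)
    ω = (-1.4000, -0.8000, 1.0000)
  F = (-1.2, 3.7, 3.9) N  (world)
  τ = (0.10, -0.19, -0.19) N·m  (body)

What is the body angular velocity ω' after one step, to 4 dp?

precession coupling ω×(Iω) = (0.0960, -0.1400, 0.0224)
(τ − ω×Iω)/I = (0.0250, -0.2778, -3.5400)
ω + α·dt = (-1.3990, -0.8111, 0.8584)

ω' = (-1.3990, -0.8111, 0.8584)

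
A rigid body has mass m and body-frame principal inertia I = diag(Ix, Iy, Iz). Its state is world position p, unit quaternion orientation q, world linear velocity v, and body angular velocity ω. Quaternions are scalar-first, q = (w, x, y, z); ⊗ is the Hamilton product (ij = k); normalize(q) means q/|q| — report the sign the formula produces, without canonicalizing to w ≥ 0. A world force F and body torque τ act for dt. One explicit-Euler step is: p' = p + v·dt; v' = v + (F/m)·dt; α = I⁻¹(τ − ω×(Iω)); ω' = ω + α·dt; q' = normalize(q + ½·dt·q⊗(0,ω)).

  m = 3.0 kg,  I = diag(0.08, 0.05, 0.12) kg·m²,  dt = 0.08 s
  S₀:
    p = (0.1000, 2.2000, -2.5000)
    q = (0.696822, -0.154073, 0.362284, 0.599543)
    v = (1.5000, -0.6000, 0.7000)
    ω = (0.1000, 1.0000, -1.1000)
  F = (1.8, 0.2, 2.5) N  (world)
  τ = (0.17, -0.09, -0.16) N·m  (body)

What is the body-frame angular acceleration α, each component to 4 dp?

α = (3.0875, -1.8880, -1.3083)

ω×(Iω) gyroscopic = (-0.0770, 0.0044, -0.0030)
(τ − ω×Iω)/I = (3.0875, -1.8880, -1.3083)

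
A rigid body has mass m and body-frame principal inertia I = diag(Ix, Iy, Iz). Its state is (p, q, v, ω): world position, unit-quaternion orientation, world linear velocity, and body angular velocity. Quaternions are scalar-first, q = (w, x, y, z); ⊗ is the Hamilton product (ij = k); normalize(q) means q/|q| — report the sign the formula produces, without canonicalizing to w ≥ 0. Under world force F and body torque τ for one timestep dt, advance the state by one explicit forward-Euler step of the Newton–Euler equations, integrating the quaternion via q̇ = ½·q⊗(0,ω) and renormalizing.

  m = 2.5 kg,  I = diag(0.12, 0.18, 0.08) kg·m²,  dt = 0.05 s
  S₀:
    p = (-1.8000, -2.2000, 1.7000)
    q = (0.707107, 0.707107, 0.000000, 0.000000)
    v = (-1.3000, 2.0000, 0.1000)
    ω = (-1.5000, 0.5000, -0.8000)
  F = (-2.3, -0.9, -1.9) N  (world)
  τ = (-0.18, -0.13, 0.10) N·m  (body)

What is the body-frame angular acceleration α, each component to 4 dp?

ω×(Iω) gyroscopic = (0.0400, 0.0480, -0.0450)
α = I⁻¹(τ − ω×Iω) = (-1.8333, -0.9889, 1.8125)

α = (-1.8333, -0.9889, 1.8125)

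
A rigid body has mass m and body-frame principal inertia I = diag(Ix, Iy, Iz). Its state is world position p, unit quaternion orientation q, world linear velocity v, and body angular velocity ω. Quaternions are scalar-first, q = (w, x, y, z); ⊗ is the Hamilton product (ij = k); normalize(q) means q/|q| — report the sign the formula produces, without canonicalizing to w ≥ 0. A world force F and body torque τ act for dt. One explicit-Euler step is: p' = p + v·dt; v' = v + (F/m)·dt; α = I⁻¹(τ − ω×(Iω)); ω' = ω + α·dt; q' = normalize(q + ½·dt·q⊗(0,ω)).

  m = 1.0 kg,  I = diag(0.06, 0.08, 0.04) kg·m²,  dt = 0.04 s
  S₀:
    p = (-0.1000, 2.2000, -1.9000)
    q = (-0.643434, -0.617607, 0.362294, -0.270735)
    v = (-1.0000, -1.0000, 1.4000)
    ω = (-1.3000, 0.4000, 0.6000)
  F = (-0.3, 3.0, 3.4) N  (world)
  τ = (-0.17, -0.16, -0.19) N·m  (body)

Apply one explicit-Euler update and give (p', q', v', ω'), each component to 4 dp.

new position p' = (-0.1400, 2.1600, -1.8440)
v' = v + a·dt = (-1.0120, -0.8800, 1.5360)
precession coupling ω×(Iω) = (-0.0096, -0.0156, -0.0104)
α = I⁻¹(τ − ω×Iω) = (-2.6733, -1.8050, -4.4900)
new body rate ω' = (-1.4069, 0.3278, 0.4204)
q⊗(0,ω) = (-0.7853657, 1.1621346, 0.4651461, -0.1621210)
q' = normalize(q + ½dt·q⊗(0,ω)) = (-0.6589, -0.5941, 0.3714, -0.2739)

p' = (-0.1400, 2.1600, -1.8440)
q' = (-0.6589, -0.5941, 0.3714, -0.2739)
v' = (-1.0120, -0.8800, 1.5360)
ω' = (-1.4069, 0.3278, 0.4204)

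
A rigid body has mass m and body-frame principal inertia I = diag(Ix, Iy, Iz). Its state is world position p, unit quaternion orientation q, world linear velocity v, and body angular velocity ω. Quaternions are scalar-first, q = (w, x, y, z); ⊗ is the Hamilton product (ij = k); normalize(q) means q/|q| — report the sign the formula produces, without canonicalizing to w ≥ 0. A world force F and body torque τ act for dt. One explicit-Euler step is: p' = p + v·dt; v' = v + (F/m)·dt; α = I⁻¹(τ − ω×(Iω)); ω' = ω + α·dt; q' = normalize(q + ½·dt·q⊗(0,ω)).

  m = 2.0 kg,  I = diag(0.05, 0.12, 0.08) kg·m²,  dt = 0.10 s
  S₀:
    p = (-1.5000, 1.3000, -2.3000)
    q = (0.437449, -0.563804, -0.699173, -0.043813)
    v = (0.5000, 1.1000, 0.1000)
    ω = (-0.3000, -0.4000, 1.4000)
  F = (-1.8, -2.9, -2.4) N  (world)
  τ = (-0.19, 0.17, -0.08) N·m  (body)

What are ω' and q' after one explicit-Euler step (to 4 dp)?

ω' = (-0.7248, -0.2688, 1.2895)
q' = (0.4169, -0.6185, -0.6660, -0.0124)

α = I⁻¹(τ − ω×Iω) = (-4.2480, 1.3117, -1.1050)
ω + α·dt = (-0.7248, -0.2688, 1.2895)
Hamilton product q⊗(0,ω) = (-0.3874722, -1.1276021, 0.6274899, 0.6281983)
q + ½dt·q⊗(0,ω), renormalized = (0.4169, -0.6185, -0.6660, -0.0124)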